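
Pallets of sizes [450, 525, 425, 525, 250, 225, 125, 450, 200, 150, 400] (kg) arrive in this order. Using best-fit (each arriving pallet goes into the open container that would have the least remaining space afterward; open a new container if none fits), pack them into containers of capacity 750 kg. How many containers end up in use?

6

  450 → container 1 (new)  [load 450/750]
  525 → container 2 (new)  [load 525/750]
  425 → container 3 (new)  [load 425/750]
  525 → container 4 (new)  [load 525/750]
  250 → container 1  [load 700/750]
  225 → container 2  [load 750/750]
  125 → container 4  [load 650/750]
  450 → container 5 (new)  [load 450/750]
  200 → container 5  [load 650/750]
  150 → container 3  [load 575/750]
  400 → container 6 (new)  [load 400/750]
6 containers opened.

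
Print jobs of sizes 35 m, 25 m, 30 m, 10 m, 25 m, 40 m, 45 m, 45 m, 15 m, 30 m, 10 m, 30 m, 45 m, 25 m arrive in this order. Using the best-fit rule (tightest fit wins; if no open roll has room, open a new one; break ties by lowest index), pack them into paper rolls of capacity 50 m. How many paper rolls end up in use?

  35 → roll 1 (new)  [load 35/50]
  25 → roll 2 (new)  [load 25/50]
  30 → roll 3 (new)  [load 30/50]
  10 → roll 1  [load 45/50]
  25 → roll 2  [load 50/50]
  40 → roll 4 (new)  [load 40/50]
  45 → roll 5 (new)  [load 45/50]
  45 → roll 6 (new)  [load 45/50]
  15 → roll 3  [load 45/50]
  30 → roll 7 (new)  [load 30/50]
  10 → roll 4  [load 50/50]
  30 → roll 8 (new)  [load 30/50]
  45 → roll 9 (new)  [load 45/50]
  25 → roll 10 (new)  [load 25/50]
10 paper rolls opened.

10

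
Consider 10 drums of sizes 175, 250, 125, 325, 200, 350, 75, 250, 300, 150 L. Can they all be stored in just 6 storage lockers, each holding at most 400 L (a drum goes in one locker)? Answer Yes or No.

A valid assignment using 6 storage lockers:
  locker 1: 350 = 350
  locker 2: 325 + 75 = 400
  locker 3: 300 = 300
  locker 4: 250 + 150 = 400
  locker 5: 250 + 125 = 375
  locker 6: 200 + 175 = 375
Every load is within 400 L, so 6 storage lockers suffice.

Yes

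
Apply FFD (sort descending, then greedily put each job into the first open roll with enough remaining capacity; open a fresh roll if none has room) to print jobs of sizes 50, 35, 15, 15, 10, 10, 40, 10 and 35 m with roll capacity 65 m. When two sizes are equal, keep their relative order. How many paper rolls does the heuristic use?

4

Sorted descending: 50, 40, 35, 35, 15, 15, 10, 10, 10.
  50 → roll 1 (new)  [load 50/65]
  40 → roll 2 (new)  [load 40/65]
  35 → roll 3 (new)  [load 35/65]
  35 → roll 4 (new)  [load 35/65]
  15 → roll 1  [load 65/65]
  15 → roll 2  [load 55/65]
  10 → roll 2  [load 65/65]
  10 → roll 3  [load 45/65]
  10 → roll 3  [load 55/65]
4 paper rolls opened.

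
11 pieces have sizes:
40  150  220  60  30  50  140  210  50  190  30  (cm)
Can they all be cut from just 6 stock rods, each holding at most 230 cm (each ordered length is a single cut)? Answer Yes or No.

Yes

A valid assignment using 6 stock rods:
  stock rod 1: 220 = 220
  stock rod 2: 210 = 210
  stock rod 3: 190 + 40 = 230
  stock rod 4: 150 + 60 = 210
  stock rod 5: 140 + 50 + 30 = 220
  stock rod 6: 50 + 30 = 80
Every load is within 230 cm, so 6 stock rods suffice.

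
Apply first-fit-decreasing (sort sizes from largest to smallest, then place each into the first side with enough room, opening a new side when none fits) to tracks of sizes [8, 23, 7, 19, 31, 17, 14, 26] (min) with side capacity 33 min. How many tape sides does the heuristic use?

5

Sorted descending: 31, 26, 23, 19, 17, 14, 8, 7.
  31 → side 1 (new)  [load 31/33]
  26 → side 2 (new)  [load 26/33]
  23 → side 3 (new)  [load 23/33]
  19 → side 4 (new)  [load 19/33]
  17 → side 5 (new)  [load 17/33]
  14 → side 4  [load 33/33]
  8 → side 3  [load 31/33]
  7 → side 2  [load 33/33]
5 tape sides opened.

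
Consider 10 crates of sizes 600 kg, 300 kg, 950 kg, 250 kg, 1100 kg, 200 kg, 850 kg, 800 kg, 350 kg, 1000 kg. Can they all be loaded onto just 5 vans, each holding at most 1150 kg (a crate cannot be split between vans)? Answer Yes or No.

No

Total = 6400 kg; ⌈6400/1150⌉ = 6.
At least 6 vans are required, but only 5 are allowed.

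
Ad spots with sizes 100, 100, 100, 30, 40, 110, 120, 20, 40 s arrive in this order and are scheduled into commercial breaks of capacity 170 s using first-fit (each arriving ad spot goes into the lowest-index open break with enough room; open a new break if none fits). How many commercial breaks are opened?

5

  100 → break 1 (new)  [load 100/170]
  100 → break 2 (new)  [load 100/170]
  100 → break 3 (new)  [load 100/170]
  30 → break 1  [load 130/170]
  40 → break 1  [load 170/170]
  110 → break 4 (new)  [load 110/170]
  120 → break 5 (new)  [load 120/170]
  20 → break 2  [load 120/170]
  40 → break 2  [load 160/170]
5 commercial breaks opened.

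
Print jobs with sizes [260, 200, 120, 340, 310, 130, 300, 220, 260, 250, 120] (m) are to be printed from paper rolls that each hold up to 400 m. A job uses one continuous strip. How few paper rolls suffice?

8

Total = 340 + 310 + 300 + 260 + 260 + 250 + 220 + 200 + 130 + 120 + 120 = 2510 m.
Lower bound: ⌈2510/400⌉ = 7 paper rolls.
A packing using 8 paper rolls:
  roll 1: 340 = 340
  roll 2: 310 = 310
  roll 3: 300 = 300
  roll 4: 260 + 130 = 390
  roll 5: 260 + 120 = 380
  roll 6: 250 + 120 = 370
  roll 7: 220 = 220
  roll 8: 200 = 200
No arrangement into 7 paper rolls stays within capacity, so 8 is optimal.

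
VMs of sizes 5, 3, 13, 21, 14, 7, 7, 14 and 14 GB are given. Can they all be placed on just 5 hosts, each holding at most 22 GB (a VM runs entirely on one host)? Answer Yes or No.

Yes

A valid assignment using 5 hosts:
  host 1: 21 = 21
  host 2: 14 + 7 = 21
  host 3: 14 + 7 = 21
  host 4: 14 + 5 + 3 = 22
  host 5: 13 = 13
Every load is within 22 GB, so 5 hosts suffice.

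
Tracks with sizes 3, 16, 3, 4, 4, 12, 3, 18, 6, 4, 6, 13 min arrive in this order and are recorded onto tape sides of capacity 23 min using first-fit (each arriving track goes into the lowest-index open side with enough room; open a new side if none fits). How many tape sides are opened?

5

  3 → side 1 (new)  [load 3/23]
  16 → side 1  [load 19/23]
  3 → side 1  [load 22/23]
  4 → side 2 (new)  [load 4/23]
  4 → side 2  [load 8/23]
  12 → side 2  [load 20/23]
  3 → side 2  [load 23/23]
  18 → side 3 (new)  [load 18/23]
  6 → side 4 (new)  [load 6/23]
  4 → side 3  [load 22/23]
  6 → side 4  [load 12/23]
  13 → side 5 (new)  [load 13/23]
5 tape sides opened.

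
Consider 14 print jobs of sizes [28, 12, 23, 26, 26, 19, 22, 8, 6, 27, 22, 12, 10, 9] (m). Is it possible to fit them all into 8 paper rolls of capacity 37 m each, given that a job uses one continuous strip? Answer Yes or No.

Yes

A valid assignment using 8 paper rolls:
  roll 1: 28 + 9 = 37
  roll 2: 27 + 10 = 37
  roll 3: 26 + 8 = 34
  roll 4: 26 + 6 = 32
  roll 5: 23 + 12 = 35
  roll 6: 22 + 12 = 34
  roll 7: 22 = 22
  roll 8: 19 = 19
Every load is within 37 m, so 8 paper rolls suffice.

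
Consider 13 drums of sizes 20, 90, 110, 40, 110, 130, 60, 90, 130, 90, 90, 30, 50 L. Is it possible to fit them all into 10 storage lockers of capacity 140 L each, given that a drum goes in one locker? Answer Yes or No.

A valid assignment using 9 storage lockers:
  locker 1: 130 = 130
  locker 2: 130 = 130
  locker 3: 110 + 30 = 140
  locker 4: 110 + 20 = 130
  locker 5: 90 + 50 = 140
  locker 6: 90 + 40 = 130
  locker 7: 90 = 90
  locker 8: 90 = 90
  locker 9: 60 = 60
That uses only 9 ≤ 10, so 10 storage lockers are enough.

Yes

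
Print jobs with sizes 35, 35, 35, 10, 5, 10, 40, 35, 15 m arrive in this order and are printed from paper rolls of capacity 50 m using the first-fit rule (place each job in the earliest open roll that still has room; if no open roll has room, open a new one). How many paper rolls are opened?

  35 → roll 1 (new)  [load 35/50]
  35 → roll 2 (new)  [load 35/50]
  35 → roll 3 (new)  [load 35/50]
  10 → roll 1  [load 45/50]
  5 → roll 1  [load 50/50]
  10 → roll 2  [load 45/50]
  40 → roll 4 (new)  [load 40/50]
  35 → roll 5 (new)  [load 35/50]
  15 → roll 3  [load 50/50]
5 paper rolls opened.

5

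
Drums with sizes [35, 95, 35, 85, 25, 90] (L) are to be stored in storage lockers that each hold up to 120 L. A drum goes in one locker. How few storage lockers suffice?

Total = 95 + 90 + 85 + 35 + 35 + 25 = 365 L.
Lower bound: ⌈365/120⌉ = 4 storage lockers.
A packing using 4 storage lockers:
  locker 1: 95 + 25 = 120
  locker 2: 90 = 90
  locker 3: 85 + 35 = 120
  locker 4: 35 = 35
This matches the lower bound, so 4 is optimal.

4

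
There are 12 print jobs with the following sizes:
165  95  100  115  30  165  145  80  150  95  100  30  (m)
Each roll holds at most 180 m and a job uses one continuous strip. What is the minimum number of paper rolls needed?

9

Total = 165 + 165 + 150 + 145 + 115 + 100 + 100 + 95 + 95 + 80 + 30 + 30 = 1270 m.
Lower bound: ⌈1270/180⌉ = 8 paper rolls.
Also, 9 print jobs each exceed 90 m, and no two of those can share a roll, so at least 9 paper rolls are needed.
A packing using 9 paper rolls:
  roll 1: 165 = 165
  roll 2: 165 = 165
  roll 3: 150 + 30 = 180
  roll 4: 145 + 30 = 175
  roll 5: 115 = 115
  roll 6: 100 + 80 = 180
  roll 7: 100 = 100
  roll 8: 95 = 95
  roll 9: 95 = 95
This matches the lower bound, so 9 is optimal.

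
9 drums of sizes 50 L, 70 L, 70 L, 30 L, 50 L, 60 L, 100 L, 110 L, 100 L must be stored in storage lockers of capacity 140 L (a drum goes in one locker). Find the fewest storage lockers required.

6

Total = 110 + 100 + 100 + 70 + 70 + 60 + 50 + 50 + 30 = 640 L.
Lower bound: ⌈640/140⌉ = 5 storage lockers.
A packing using 6 storage lockers:
  locker 1: 110 + 30 = 140
  locker 2: 100 = 100
  locker 3: 100 = 100
  locker 4: 70 + 70 = 140
  locker 5: 60 + 50 = 110
  locker 6: 50 = 50
No arrangement into 5 storage lockers stays within capacity, so 6 is optimal.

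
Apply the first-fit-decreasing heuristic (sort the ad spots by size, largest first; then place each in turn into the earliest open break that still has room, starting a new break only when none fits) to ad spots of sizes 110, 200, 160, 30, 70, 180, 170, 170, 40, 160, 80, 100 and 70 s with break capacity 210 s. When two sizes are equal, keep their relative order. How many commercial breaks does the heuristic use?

Sorted descending: 200, 180, 170, 170, 160, 160, 110, 100, 80, 70, 70, 40, 30.
  200 → break 1 (new)  [load 200/210]
  180 → break 2 (new)  [load 180/210]
  170 → break 3 (new)  [load 170/210]
  170 → break 4 (new)  [load 170/210]
  160 → break 5 (new)  [load 160/210]
  160 → break 6 (new)  [load 160/210]
  110 → break 7 (new)  [load 110/210]
  100 → break 7  [load 210/210]
  80 → break 8 (new)  [load 80/210]
  70 → break 8  [load 150/210]
  70 → break 9 (new)  [load 70/210]
  40 → break 3  [load 210/210]
  30 → break 2  [load 210/210]
9 commercial breaks opened.

9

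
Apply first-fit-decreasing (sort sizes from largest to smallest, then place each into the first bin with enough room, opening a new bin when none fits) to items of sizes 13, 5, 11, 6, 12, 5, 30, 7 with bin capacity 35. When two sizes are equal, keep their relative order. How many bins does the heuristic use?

Sorted descending: 30, 13, 12, 11, 7, 6, 5, 5.
  30 → bin 1 (new)  [load 30/35]
  13 → bin 2 (new)  [load 13/35]
  12 → bin 2  [load 25/35]
  11 → bin 3 (new)  [load 11/35]
  7 → bin 2  [load 32/35]
  6 → bin 3  [load 17/35]
  5 → bin 1  [load 35/35]
  5 → bin 3  [load 22/35]
3 bins opened.

3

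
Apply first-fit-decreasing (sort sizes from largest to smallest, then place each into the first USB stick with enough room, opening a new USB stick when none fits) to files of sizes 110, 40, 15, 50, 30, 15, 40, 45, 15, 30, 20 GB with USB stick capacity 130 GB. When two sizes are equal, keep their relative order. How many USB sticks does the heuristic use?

4

Sorted descending: 110, 50, 45, 40, 40, 30, 30, 20, 15, 15, 15.
  110 → USB stick 1 (new)  [load 110/130]
  50 → USB stick 2 (new)  [load 50/130]
  45 → USB stick 2  [load 95/130]
  40 → USB stick 3 (new)  [load 40/130]
  40 → USB stick 3  [load 80/130]
  30 → USB stick 2  [load 125/130]
  30 → USB stick 3  [load 110/130]
  20 → USB stick 1  [load 130/130]
  15 → USB stick 3  [load 125/130]
  15 → USB stick 4 (new)  [load 15/130]
  15 → USB stick 4  [load 30/130]
4 USB sticks opened.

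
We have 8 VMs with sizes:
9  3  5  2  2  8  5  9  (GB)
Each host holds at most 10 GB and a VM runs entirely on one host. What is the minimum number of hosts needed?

5

Total = 9 + 9 + 8 + 5 + 5 + 3 + 2 + 2 = 43 GB.
Lower bound: ⌈43/10⌉ = 5 hosts.
A packing using 5 hosts:
  host 1: 9 = 9
  host 2: 9 = 9
  host 3: 8 + 2 = 10
  host 4: 5 + 5 = 10
  host 5: 3 + 2 = 5
This matches the lower bound, so 5 is optimal.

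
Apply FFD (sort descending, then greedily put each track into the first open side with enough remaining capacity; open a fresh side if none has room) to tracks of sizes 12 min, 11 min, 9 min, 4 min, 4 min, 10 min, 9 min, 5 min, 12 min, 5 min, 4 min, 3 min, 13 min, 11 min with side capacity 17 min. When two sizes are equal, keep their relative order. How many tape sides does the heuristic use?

8

Sorted descending: 13, 12, 12, 11, 11, 10, 9, 9, 5, 5, 4, 4, 4, 3.
  13 → side 1 (new)  [load 13/17]
  12 → side 2 (new)  [load 12/17]
  12 → side 3 (new)  [load 12/17]
  11 → side 4 (new)  [load 11/17]
  11 → side 5 (new)  [load 11/17]
  10 → side 6 (new)  [load 10/17]
  9 → side 7 (new)  [load 9/17]
  9 → side 8 (new)  [load 9/17]
  5 → side 2  [load 17/17]
  5 → side 3  [load 17/17]
  4 → side 1  [load 17/17]
  4 → side 4  [load 15/17]
  4 → side 5  [load 15/17]
  3 → side 6  [load 13/17]
8 tape sides opened.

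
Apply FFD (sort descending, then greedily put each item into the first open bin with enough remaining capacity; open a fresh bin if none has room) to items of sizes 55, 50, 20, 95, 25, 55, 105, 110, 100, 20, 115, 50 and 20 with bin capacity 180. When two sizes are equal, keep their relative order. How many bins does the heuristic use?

Sorted descending: 115, 110, 105, 100, 95, 55, 55, 50, 50, 25, 20, 20, 20.
  115 → bin 1 (new)  [load 115/180]
  110 → bin 2 (new)  [load 110/180]
  105 → bin 3 (new)  [load 105/180]
  100 → bin 4 (new)  [load 100/180]
  95 → bin 5 (new)  [load 95/180]
  55 → bin 1  [load 170/180]
  55 → bin 2  [load 165/180]
  50 → bin 3  [load 155/180]
  50 → bin 4  [load 150/180]
  25 → bin 3  [load 180/180]
  20 → bin 4  [load 170/180]
  20 → bin 5  [load 115/180]
  20 → bin 5  [load 135/180]
5 bins opened.

5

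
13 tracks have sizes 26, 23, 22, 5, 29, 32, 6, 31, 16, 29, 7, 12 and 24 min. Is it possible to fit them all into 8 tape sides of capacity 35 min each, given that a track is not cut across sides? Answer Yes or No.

Total = 262 min; ⌈262/35⌉ = 8.
The bound of 8 does not rule out 8, but exhaustive search shows no assignment into 8 tape sides of capacity 35 min exists — the minimum is 9.

No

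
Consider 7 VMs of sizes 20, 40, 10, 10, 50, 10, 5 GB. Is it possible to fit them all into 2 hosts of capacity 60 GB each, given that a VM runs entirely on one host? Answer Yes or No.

No

Total = 145 GB; ⌈145/60⌉ = 3.
At least 3 hosts are required, but only 2 are allowed.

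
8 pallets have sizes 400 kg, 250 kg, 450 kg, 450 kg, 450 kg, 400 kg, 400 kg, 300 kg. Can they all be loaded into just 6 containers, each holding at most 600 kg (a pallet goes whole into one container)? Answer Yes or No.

Total = 3100 kg; ⌈3100/600⌉ = 6.
The bound of 6 does not rule out 6, but exhaustive search shows no assignment into 6 containers of capacity 600 kg exists — the minimum is 7.

No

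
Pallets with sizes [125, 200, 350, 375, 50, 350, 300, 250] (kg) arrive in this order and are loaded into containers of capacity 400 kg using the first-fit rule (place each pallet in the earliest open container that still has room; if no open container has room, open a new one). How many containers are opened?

6

  125 → container 1 (new)  [load 125/400]
  200 → container 1  [load 325/400]
  350 → container 2 (new)  [load 350/400]
  375 → container 3 (new)  [load 375/400]
  50 → container 1  [load 375/400]
  350 → container 4 (new)  [load 350/400]
  300 → container 5 (new)  [load 300/400]
  250 → container 6 (new)  [load 250/400]
6 containers opened.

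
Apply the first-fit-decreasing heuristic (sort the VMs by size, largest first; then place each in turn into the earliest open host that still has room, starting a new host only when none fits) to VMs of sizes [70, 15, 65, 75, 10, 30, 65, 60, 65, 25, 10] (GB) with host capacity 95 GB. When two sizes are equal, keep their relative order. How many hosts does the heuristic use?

6

Sorted descending: 75, 70, 65, 65, 65, 60, 30, 25, 15, 10, 10.
  75 → host 1 (new)  [load 75/95]
  70 → host 2 (new)  [load 70/95]
  65 → host 3 (new)  [load 65/95]
  65 → host 4 (new)  [load 65/95]
  65 → host 5 (new)  [load 65/95]
  60 → host 6 (new)  [load 60/95]
  30 → host 3  [load 95/95]
  25 → host 2  [load 95/95]
  15 → host 1  [load 90/95]
  10 → host 4  [load 75/95]
  10 → host 4  [load 85/95]
6 hosts opened.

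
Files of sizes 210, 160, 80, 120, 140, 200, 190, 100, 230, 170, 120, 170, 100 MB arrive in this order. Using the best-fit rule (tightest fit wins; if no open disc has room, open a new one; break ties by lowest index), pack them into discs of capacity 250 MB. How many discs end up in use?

10

  210 → disc 1 (new)  [load 210/250]
  160 → disc 2 (new)  [load 160/250]
  80 → disc 2  [load 240/250]
  120 → disc 3 (new)  [load 120/250]
  140 → disc 4 (new)  [load 140/250]
  200 → disc 5 (new)  [load 200/250]
  190 → disc 6 (new)  [load 190/250]
  100 → disc 4  [load 240/250]
  230 → disc 7 (new)  [load 230/250]
  170 → disc 8 (new)  [load 170/250]
  120 → disc 3  [load 240/250]
  170 → disc 9 (new)  [load 170/250]
  100 → disc 10 (new)  [load 100/250]
10 discs opened.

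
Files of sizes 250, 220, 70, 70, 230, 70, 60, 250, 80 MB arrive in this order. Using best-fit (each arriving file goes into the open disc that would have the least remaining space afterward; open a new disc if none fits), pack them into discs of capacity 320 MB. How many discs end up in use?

  250 → disc 1 (new)  [load 250/320]
  220 → disc 2 (new)  [load 220/320]
  70 → disc 1  [load 320/320]
  70 → disc 2  [load 290/320]
  230 → disc 3 (new)  [load 230/320]
  70 → disc 3  [load 300/320]
  60 → disc 4 (new)  [load 60/320]
  250 → disc 4  [load 310/320]
  80 → disc 5 (new)  [load 80/320]
5 discs opened.

5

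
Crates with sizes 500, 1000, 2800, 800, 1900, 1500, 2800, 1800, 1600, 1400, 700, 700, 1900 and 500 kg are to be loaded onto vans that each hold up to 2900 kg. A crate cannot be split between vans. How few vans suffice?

Total = 2800 + 2800 + 1900 + 1900 + 1800 + 1600 + 1500 + 1400 + 1000 + 800 + 700 + 700 + 500 + 500 = 19900 kg.
Lower bound: ⌈19900/2900⌉ = 7 vans.
A packing using 8 vans:
  van 1: 2800 = 2800
  van 2: 2800 = 2800
  van 3: 1900 + 1000 = 2900
  van 4: 1900 + 800 = 2700
  van 5: 1800 + 700 = 2500
  van 6: 1600 + 700 + 500 = 2800
  van 7: 1500 + 1400 = 2900
  van 8: 500 = 500
No arrangement into 7 vans stays within capacity, so 8 is optimal.

8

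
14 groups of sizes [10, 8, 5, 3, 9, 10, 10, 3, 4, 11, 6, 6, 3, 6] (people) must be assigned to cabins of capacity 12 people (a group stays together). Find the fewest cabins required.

Total = 11 + 10 + 10 + 10 + 9 + 8 + 6 + 6 + 6 + 5 + 4 + 3 + 3 + 3 = 94 people.
Lower bound: ⌈94/12⌉ = 8 cabins.
A packing using 9 cabins:
  cabin 1: 11 = 11
  cabin 2: 10 = 10
  cabin 3: 10 = 10
  cabin 4: 10 = 10
  cabin 5: 9 + 3 = 12
  cabin 6: 8 + 4 = 12
  cabin 7: 6 + 6 = 12
  cabin 8: 6 + 5 = 11
  cabin 9: 3 + 3 = 6
No arrangement into 8 cabins stays within capacity, so 9 is optimal.

9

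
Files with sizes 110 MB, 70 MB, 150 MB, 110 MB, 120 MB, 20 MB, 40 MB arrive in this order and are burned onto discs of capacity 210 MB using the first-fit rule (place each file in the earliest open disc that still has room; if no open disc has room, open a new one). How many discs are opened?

4

  110 → disc 1 (new)  [load 110/210]
  70 → disc 1  [load 180/210]
  150 → disc 2 (new)  [load 150/210]
  110 → disc 3 (new)  [load 110/210]
  120 → disc 4 (new)  [load 120/210]
  20 → disc 1  [load 200/210]
  40 → disc 2  [load 190/210]
4 discs opened.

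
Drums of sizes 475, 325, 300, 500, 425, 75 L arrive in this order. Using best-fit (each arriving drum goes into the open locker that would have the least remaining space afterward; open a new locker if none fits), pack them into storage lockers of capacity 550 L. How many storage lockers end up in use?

5

  475 → locker 1 (new)  [load 475/550]
  325 → locker 2 (new)  [load 325/550]
  300 → locker 3 (new)  [load 300/550]
  500 → locker 4 (new)  [load 500/550]
  425 → locker 5 (new)  [load 425/550]
  75 → locker 1  [load 550/550]
5 storage lockers opened.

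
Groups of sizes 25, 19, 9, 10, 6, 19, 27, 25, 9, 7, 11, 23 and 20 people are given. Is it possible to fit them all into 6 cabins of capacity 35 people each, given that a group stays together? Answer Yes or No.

Total = 210 people; ⌈210/35⌉ = 6.
7 groups each exceed half the capacity and cannot share a cabin, forcing at least 7 cabins.
At least 7 cabins are required, but only 6 are allowed.

No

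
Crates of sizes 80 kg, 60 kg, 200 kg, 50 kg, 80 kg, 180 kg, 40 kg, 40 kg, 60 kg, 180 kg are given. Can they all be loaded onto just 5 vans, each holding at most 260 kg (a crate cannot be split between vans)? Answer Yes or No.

A valid assignment using 4 vans:
  van 1: 200 + 60 = 260
  van 2: 180 + 80 = 260
  van 3: 180 + 80 = 260
  van 4: 60 + 50 + 40 + 40 = 190
That uses only 4 ≤ 5, so 5 vans are enough.

Yes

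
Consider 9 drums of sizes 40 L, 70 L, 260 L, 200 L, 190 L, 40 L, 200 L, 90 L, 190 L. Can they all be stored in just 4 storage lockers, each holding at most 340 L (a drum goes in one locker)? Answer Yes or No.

Total = 1280 L; ⌈1280/340⌉ = 4.
5 drums each exceed half the capacity and cannot share a locker, forcing at least 5 storage lockers.
At least 5 storage lockers are required, but only 4 are allowed.

No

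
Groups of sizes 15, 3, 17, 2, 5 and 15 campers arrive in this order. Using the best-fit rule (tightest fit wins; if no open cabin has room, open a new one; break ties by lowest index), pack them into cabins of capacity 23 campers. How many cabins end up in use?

  15 → cabin 1 (new)  [load 15/23]
  3 → cabin 1  [load 18/23]
  17 → cabin 2 (new)  [load 17/23]
  2 → cabin 1  [load 20/23]
  5 → cabin 2  [load 22/23]
  15 → cabin 3 (new)  [load 15/23]
3 cabins opened.

3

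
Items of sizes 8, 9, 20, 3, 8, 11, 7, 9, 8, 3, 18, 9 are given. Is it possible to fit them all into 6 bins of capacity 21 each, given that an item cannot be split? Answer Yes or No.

Yes

A valid assignment using 6 bins:
  bin 1: 20 = 20
  bin 2: 18 + 3 = 21
  bin 3: 11 + 9 = 20
  bin 4: 9 + 9 + 3 = 21
  bin 5: 8 + 8 = 16
  bin 6: 8 + 7 = 15
Every load is within 21, so 6 bins suffice.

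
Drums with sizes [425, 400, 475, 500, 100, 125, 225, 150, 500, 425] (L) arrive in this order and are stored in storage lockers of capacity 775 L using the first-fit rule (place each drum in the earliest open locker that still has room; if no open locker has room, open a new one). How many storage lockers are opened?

  425 → locker 1 (new)  [load 425/775]
  400 → locker 2 (new)  [load 400/775]
  475 → locker 3 (new)  [load 475/775]
  500 → locker 4 (new)  [load 500/775]
  100 → locker 1  [load 525/775]
  125 → locker 1  [load 650/775]
  225 → locker 2  [load 625/775]
  150 → locker 2  [load 775/775]
  500 → locker 5 (new)  [load 500/775]
  425 → locker 6 (new)  [load 425/775]
6 storage lockers opened.

6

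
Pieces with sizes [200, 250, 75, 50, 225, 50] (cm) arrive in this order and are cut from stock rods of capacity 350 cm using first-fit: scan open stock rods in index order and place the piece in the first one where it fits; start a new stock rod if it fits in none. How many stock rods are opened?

3

  200 → stock rod 1 (new)  [load 200/350]
  250 → stock rod 2 (new)  [load 250/350]
  75 → stock rod 1  [load 275/350]
  50 → stock rod 1  [load 325/350]
  225 → stock rod 3 (new)  [load 225/350]
  50 → stock rod 2  [load 300/350]
3 stock rods opened.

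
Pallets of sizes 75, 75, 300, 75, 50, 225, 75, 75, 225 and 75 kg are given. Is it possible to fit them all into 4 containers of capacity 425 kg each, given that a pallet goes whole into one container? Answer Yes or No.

Yes

A valid assignment using 4 containers:
  container 1: 300 + 75 + 50 = 425
  container 2: 225 + 75 + 75 = 375
  container 3: 225 + 75 + 75 = 375
  container 4: 75 = 75
Every load is within 425 kg, so 4 containers suffice.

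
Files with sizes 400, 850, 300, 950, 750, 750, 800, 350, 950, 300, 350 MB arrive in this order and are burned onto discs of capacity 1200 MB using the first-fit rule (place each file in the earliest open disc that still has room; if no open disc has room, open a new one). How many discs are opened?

  400 → disc 1 (new)  [load 400/1200]
  850 → disc 2 (new)  [load 850/1200]
  300 → disc 1  [load 700/1200]
  950 → disc 3 (new)  [load 950/1200]
  750 → disc 4 (new)  [load 750/1200]
  750 → disc 5 (new)  [load 750/1200]
  800 → disc 6 (new)  [load 800/1200]
  350 → disc 1  [load 1050/1200]
  950 → disc 7 (new)  [load 950/1200]
  300 → disc 2  [load 1150/1200]
  350 → disc 4  [load 1100/1200]
7 discs opened.

7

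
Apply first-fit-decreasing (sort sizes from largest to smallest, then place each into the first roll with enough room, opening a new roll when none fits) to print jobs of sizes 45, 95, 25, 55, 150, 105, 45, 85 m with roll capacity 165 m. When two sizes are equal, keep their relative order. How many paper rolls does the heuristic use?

Sorted descending: 150, 105, 95, 85, 55, 45, 45, 25.
  150 → roll 1 (new)  [load 150/165]
  105 → roll 2 (new)  [load 105/165]
  95 → roll 3 (new)  [load 95/165]
  85 → roll 4 (new)  [load 85/165]
  55 → roll 2  [load 160/165]
  45 → roll 3  [load 140/165]
  45 → roll 4  [load 130/165]
  25 → roll 3  [load 165/165]
4 paper rolls opened.

4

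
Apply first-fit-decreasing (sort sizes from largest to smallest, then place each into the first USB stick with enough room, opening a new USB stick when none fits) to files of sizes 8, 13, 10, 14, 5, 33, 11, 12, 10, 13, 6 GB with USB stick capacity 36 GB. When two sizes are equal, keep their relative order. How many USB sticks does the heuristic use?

4

Sorted descending: 33, 14, 13, 13, 12, 11, 10, 10, 8, 6, 5.
  33 → USB stick 1 (new)  [load 33/36]
  14 → USB stick 2 (new)  [load 14/36]
  13 → USB stick 2  [load 27/36]
  13 → USB stick 3 (new)  [load 13/36]
  12 → USB stick 3  [load 25/36]
  11 → USB stick 3  [load 36/36]
  10 → USB stick 4 (new)  [load 10/36]
  10 → USB stick 4  [load 20/36]
  8 → USB stick 2  [load 35/36]
  6 → USB stick 4  [load 26/36]
  5 → USB stick 4  [load 31/36]
4 USB sticks opened.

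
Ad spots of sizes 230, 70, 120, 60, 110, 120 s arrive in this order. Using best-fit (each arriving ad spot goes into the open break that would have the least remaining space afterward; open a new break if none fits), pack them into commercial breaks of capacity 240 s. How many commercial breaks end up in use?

4

  230 → break 1 (new)  [load 230/240]
  70 → break 2 (new)  [load 70/240]
  120 → break 2  [load 190/240]
  60 → break 3 (new)  [load 60/240]
  110 → break 3  [load 170/240]
  120 → break 4 (new)  [load 120/240]
4 commercial breaks opened.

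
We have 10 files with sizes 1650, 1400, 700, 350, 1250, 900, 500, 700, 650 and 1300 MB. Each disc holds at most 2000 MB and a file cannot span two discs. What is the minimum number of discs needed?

5

Total = 1650 + 1400 + 1300 + 1250 + 900 + 700 + 700 + 650 + 500 + 350 = 9400 MB.
Lower bound: ⌈9400/2000⌉ = 5 discs.
A packing using 5 discs:
  disc 1: 1650 + 350 = 2000
  disc 2: 1400 + 500 = 1900
  disc 3: 1300 + 700 = 2000
  disc 4: 1250 + 700 = 1950
  disc 5: 900 + 650 = 1550
This matches the lower bound, so 5 is optimal.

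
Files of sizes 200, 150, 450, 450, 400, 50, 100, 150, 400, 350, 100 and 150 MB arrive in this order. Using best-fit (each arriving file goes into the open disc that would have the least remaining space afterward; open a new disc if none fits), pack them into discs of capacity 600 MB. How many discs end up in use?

6

  200 → disc 1 (new)  [load 200/600]
  150 → disc 1  [load 350/600]
  450 → disc 2 (new)  [load 450/600]
  450 → disc 3 (new)  [load 450/600]
  400 → disc 4 (new)  [load 400/600]
  50 → disc 2  [load 500/600]
  100 → disc 2  [load 600/600]
  150 → disc 3  [load 600/600]
  400 → disc 5 (new)  [load 400/600]
  350 → disc 6 (new)  [load 350/600]
  100 → disc 4  [load 500/600]
  150 → disc 5  [load 550/600]
6 discs opened.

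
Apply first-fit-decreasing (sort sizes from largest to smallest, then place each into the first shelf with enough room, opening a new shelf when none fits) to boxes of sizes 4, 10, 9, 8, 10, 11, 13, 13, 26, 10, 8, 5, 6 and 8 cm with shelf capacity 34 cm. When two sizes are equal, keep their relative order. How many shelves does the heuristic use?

5

Sorted descending: 26, 13, 13, 11, 10, 10, 10, 9, 8, 8, 8, 6, 5, 4.
  26 → shelf 1 (new)  [load 26/34]
  13 → shelf 2 (new)  [load 13/34]
  13 → shelf 2  [load 26/34]
  11 → shelf 3 (new)  [load 11/34]
  10 → shelf 3  [load 21/34]
  10 → shelf 3  [load 31/34]
  10 → shelf 4 (new)  [load 10/34]
  9 → shelf 4  [load 19/34]
  8 → shelf 1  [load 34/34]
  8 → shelf 2  [load 34/34]
  8 → shelf 4  [load 27/34]
  6 → shelf 4  [load 33/34]
  5 → shelf 5 (new)  [load 5/34]
  4 → shelf 5  [load 9/34]
5 shelves opened.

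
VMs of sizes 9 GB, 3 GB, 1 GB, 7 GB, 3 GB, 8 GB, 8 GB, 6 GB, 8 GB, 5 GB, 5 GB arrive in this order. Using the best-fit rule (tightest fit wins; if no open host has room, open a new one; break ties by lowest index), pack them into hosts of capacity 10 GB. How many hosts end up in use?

  9 → host 1 (new)  [load 9/10]
  3 → host 2 (new)  [load 3/10]
  1 → host 1  [load 10/10]
  7 → host 2  [load 10/10]
  3 → host 3 (new)  [load 3/10]
  8 → host 4 (new)  [load 8/10]
  8 → host 5 (new)  [load 8/10]
  6 → host 3  [load 9/10]
  8 → host 6 (new)  [load 8/10]
  5 → host 7 (new)  [load 5/10]
  5 → host 7  [load 10/10]
7 hosts opened.

7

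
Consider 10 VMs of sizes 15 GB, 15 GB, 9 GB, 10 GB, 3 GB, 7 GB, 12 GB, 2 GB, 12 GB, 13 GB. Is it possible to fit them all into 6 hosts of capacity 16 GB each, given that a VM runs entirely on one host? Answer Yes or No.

No

Total = 98 GB; ⌈98/16⌉ = 7.
At least 7 hosts are required, but only 6 are allowed.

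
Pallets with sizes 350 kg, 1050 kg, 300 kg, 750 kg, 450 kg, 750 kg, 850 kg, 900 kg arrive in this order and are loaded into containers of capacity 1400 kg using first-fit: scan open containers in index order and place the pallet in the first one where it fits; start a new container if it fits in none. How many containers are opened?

5

  350 → container 1 (new)  [load 350/1400]
  1050 → container 1  [load 1400/1400]
  300 → container 2 (new)  [load 300/1400]
  750 → container 2  [load 1050/1400]
  450 → container 3 (new)  [load 450/1400]
  750 → container 3  [load 1200/1400]
  850 → container 4 (new)  [load 850/1400]
  900 → container 5 (new)  [load 900/1400]
5 containers opened.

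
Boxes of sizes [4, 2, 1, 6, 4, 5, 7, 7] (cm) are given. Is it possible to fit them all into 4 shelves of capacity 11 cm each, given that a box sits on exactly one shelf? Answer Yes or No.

A valid assignment using 4 shelves:
  shelf 1: 7 + 4 = 11
  shelf 2: 7 + 4 = 11
  shelf 3: 6 + 5 = 11
  shelf 4: 2 + 1 = 3
Every load is within 11 cm, so 4 shelves suffice.

Yes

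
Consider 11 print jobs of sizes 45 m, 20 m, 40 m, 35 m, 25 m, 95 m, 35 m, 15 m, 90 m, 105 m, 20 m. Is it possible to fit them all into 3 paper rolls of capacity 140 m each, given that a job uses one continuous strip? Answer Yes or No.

Total = 525 m; ⌈525/140⌉ = 4.
At least 4 paper rolls are required, but only 3 are allowed.

No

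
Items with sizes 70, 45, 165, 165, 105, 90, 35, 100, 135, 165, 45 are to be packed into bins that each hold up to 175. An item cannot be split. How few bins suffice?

7

Total = 165 + 165 + 165 + 135 + 105 + 100 + 90 + 70 + 45 + 45 + 35 = 1120.
Lower bound: ⌈1120/175⌉ = 7 bins.
A packing using 7 bins:
  bin 1: 165 = 165
  bin 2: 165 = 165
  bin 3: 165 = 165
  bin 4: 135 + 35 = 170
  bin 5: 105 + 70 = 175
  bin 6: 100 + 45 = 145
  bin 7: 90 + 45 = 135
This matches the lower bound, so 7 is optimal.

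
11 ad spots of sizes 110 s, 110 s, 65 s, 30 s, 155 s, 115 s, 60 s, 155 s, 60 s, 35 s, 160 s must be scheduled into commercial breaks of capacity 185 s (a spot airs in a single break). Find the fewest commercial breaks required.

7

Total = 160 + 155 + 155 + 115 + 110 + 110 + 65 + 60 + 60 + 35 + 30 = 1055 s.
Lower bound: ⌈1055/185⌉ = 6 commercial breaks.
A packing using 7 commercial breaks:
  break 1: 160 = 160
  break 2: 155 + 30 = 185
  break 3: 155 = 155
  break 4: 115 + 65 = 180
  break 5: 110 + 60 = 170
  break 6: 110 + 60 = 170
  break 7: 35 = 35
No arrangement into 6 commercial breaks stays within capacity, so 7 is optimal.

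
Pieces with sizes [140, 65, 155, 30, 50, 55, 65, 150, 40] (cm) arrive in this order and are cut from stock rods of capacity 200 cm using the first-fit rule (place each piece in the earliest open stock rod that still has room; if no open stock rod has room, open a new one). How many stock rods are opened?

  140 → stock rod 1 (new)  [load 140/200]
  65 → stock rod 2 (new)  [load 65/200]
  155 → stock rod 3 (new)  [load 155/200]
  30 → stock rod 1  [load 170/200]
  50 → stock rod 2  [load 115/200]
  55 → stock rod 2  [load 170/200]
  65 → stock rod 4 (new)  [load 65/200]
  150 → stock rod 5 (new)  [load 150/200]
  40 → stock rod 3  [load 195/200]
5 stock rods opened.

5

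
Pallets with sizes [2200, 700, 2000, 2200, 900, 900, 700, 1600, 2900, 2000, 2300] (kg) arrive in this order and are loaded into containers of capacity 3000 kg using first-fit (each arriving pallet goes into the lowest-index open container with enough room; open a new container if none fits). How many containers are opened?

  2200 → container 1 (new)  [load 2200/3000]
  700 → container 1  [load 2900/3000]
  2000 → container 2 (new)  [load 2000/3000]
  2200 → container 3 (new)  [load 2200/3000]
  900 → container 2  [load 2900/3000]
  900 → container 4 (new)  [load 900/3000]
  700 → container 3  [load 2900/3000]
  1600 → container 4  [load 2500/3000]
  2900 → container 5 (new)  [load 2900/3000]
  2000 → container 6 (new)  [load 2000/3000]
  2300 → container 7 (new)  [load 2300/3000]
7 containers opened.

7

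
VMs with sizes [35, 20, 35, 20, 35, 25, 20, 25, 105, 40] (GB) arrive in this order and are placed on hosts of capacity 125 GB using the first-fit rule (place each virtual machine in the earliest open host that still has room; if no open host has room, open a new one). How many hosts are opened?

4

  35 → host 1 (new)  [load 35/125]
  20 → host 1  [load 55/125]
  35 → host 1  [load 90/125]
  20 → host 1  [load 110/125]
  35 → host 2 (new)  [load 35/125]
  25 → host 2  [load 60/125]
  20 → host 2  [load 80/125]
  25 → host 2  [load 105/125]
  105 → host 3 (new)  [load 105/125]
  40 → host 4 (new)  [load 40/125]
4 hosts opened.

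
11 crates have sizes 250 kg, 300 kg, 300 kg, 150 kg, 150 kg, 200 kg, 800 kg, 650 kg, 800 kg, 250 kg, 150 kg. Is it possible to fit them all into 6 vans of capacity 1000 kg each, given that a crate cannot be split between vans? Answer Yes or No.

Yes

A valid assignment using 5 vans:
  van 1: 800 + 200 = 1000
  van 2: 800 + 150 = 950
  van 3: 650 + 300 = 950
  van 4: 300 + 250 + 250 + 150 = 950
  van 5: 150 = 150
That uses only 5 ≤ 6, so 6 vans are enough.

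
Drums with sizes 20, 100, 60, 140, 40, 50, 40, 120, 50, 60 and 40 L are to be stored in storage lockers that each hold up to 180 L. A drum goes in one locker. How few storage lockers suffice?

4

Total = 140 + 120 + 100 + 60 + 60 + 50 + 50 + 40 + 40 + 40 + 20 = 720 L.
Lower bound: ⌈720/180⌉ = 4 storage lockers.
A packing using 4 storage lockers:
  locker 1: 140 + 40 = 180
  locker 2: 120 + 60 = 180
  locker 3: 100 + 60 + 20 = 180
  locker 4: 50 + 50 + 40 + 40 = 180
This matches the lower bound, so 4 is optimal.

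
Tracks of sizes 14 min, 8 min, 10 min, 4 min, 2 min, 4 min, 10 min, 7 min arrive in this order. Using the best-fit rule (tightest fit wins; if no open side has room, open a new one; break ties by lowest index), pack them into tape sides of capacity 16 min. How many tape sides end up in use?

5

  14 → side 1 (new)  [load 14/16]
  8 → side 2 (new)  [load 8/16]
  10 → side 3 (new)  [load 10/16]
  4 → side 3  [load 14/16]
  2 → side 1  [load 16/16]
  4 → side 2  [load 12/16]
  10 → side 4 (new)  [load 10/16]
  7 → side 5 (new)  [load 7/16]
5 tape sides opened.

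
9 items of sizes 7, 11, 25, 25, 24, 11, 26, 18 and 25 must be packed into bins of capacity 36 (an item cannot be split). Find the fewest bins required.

Total = 26 + 25 + 25 + 25 + 24 + 18 + 11 + 11 + 7 = 172.
Lower bound: ⌈172/36⌉ = 5 bins.
A packing using 6 bins:
  bin 1: 26 + 7 = 33
  bin 2: 25 + 11 = 36
  bin 3: 25 + 11 = 36
  bin 4: 25 = 25
  bin 5: 24 = 24
  bin 6: 18 = 18
No arrangement into 5 bins stays within capacity, so 6 is optimal.

6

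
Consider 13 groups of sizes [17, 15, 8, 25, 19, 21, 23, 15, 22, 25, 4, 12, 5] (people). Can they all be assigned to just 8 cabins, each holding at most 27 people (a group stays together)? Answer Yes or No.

No

Total = 211 people; ⌈211/27⌉ = 8.
9 groups each exceed half the capacity and cannot share a cabin, forcing at least 9 cabins.
At least 9 cabins are required, but only 8 are allowed.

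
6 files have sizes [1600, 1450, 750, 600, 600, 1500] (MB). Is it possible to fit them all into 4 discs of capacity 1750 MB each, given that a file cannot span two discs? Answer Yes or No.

Total = 6500 MB; ⌈6500/1750⌉ = 4.
The bound of 4 does not rule out 4, but exhaustive search shows no assignment into 4 discs of capacity 1750 MB exists — the minimum is 5.

No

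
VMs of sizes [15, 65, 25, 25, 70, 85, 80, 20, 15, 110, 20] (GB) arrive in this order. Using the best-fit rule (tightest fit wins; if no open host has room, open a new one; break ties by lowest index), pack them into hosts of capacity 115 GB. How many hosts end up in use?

  15 → host 1 (new)  [load 15/115]
  65 → host 1  [load 80/115]
  25 → host 1  [load 105/115]
  25 → host 2 (new)  [load 25/115]
  70 → host 2  [load 95/115]
  85 → host 3 (new)  [load 85/115]
  80 → host 4 (new)  [load 80/115]
  20 → host 2  [load 115/115]
  15 → host 3  [load 100/115]
  110 → host 5 (new)  [load 110/115]
  20 → host 4  [load 100/115]
5 hosts opened.

5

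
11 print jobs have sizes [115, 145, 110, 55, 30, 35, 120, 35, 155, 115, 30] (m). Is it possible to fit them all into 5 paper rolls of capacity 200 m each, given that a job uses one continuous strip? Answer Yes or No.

No

Total = 945 m; ⌈945/200⌉ = 5.
6 print jobs each exceed half the capacity and cannot share a roll, forcing at least 6 paper rolls.
At least 6 paper rolls are required, but only 5 are allowed.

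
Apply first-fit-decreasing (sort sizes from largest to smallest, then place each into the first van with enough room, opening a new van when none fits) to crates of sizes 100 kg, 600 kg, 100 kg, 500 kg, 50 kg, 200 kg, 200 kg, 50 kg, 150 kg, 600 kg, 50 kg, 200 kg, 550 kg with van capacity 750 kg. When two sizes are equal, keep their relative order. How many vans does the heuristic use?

5

Sorted descending: 600, 600, 550, 500, 200, 200, 200, 150, 100, 100, 50, 50, 50.
  600 → van 1 (new)  [load 600/750]
  600 → van 2 (new)  [load 600/750]
  550 → van 3 (new)  [load 550/750]
  500 → van 4 (new)  [load 500/750]
  200 → van 3  [load 750/750]
  200 → van 4  [load 700/750]
  200 → van 5 (new)  [load 200/750]
  150 → van 1  [load 750/750]
  100 → van 2  [load 700/750]
  100 → van 5  [load 300/750]
  50 → van 2  [load 750/750]
  50 → van 4  [load 750/750]
  50 → van 5  [load 350/750]
5 vans opened.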